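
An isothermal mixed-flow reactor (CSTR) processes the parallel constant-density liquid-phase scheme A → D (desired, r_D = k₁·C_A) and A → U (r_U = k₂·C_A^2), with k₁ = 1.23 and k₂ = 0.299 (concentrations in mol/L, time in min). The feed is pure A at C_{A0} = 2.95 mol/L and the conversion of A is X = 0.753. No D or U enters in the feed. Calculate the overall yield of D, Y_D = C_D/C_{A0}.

Exit C_A = C_{A0}(1−X) = 2.95×0.247 = 0.7287 mol/L.
In a CSTR the entire volume is at exit conditions, so r_D = 1.23×0.7287 = 0.8962 and r_U = 0.299×0.7287^2 = 0.1587.
Fraction of consumed A going to D: r_D/(r_D+r_U) = 0.8495.
C_D = 0.8495·C_{A0}·X = 0.8495×2.95×0.753 = 1.89 mol/L; Y_D = C_D/C_{A0} = 0.640.

0.640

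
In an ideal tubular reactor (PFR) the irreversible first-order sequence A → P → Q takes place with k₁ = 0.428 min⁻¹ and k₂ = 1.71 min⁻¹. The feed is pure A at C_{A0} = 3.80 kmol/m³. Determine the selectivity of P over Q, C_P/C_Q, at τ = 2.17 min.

0.257

For first-order series with pure A initially, C_P(τ) = k₁C_{A0}/(k₂−k₁)·(e^(−k₁τ) − e^(−k₂τ)).
e^(−k₁τ) = e^(−0.428×2.17) = e^(−0.9288) = 0.3950; e^(−k₂τ) = e^(−3.711) = 0.02446.
C_P = 0.428×3.80/(1.71−0.428) × (0.3950−0.02446) = 1.269×0.3706 = 0.4701 kmol/m³.
C_A = C_{A0}e^(−k₁τ) = 1.501 kmol/m³, so C_Q = C_{A0}−C_A−C_P = 1.829 kmol/m³; C_P/C_Q = 0.257.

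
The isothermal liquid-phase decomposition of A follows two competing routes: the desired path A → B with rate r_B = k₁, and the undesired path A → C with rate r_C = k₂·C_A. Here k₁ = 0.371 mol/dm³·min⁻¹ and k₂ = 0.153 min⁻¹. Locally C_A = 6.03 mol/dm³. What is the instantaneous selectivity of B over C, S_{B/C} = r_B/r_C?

0.402

S_{B/C} = r_B/r_C = (k₁)/(k₂·C_A) = (k₁/k₂)·C_A⁻¹.
= (0.371) / (0.153×6.030) = 0.3710/0.9226 = 0.402.
The undesired path is higher order in A, so low C_A (CSTR or dilute feed) favours B.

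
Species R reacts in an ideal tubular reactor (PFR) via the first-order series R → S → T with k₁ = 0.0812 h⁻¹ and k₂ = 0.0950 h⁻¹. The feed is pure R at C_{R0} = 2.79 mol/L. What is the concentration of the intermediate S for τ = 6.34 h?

For first-order series with pure R initially, C_S(τ) = k₁C_{R0}/(k₂−k₁)·(e^(−k₁τ) − e^(−k₂τ)).
e^(−k₁τ) = e^(−0.0812×6.34) = e^(−0.5148) = 0.5976; e^(−k₂τ) = e^(−0.6023) = 0.5476.
C_S = 0.0812×2.79/(0.0950−0.0812) × (0.5976−0.5476) = 16.42×0.05006 = 0.8219 mol/L.

0.822 mol/L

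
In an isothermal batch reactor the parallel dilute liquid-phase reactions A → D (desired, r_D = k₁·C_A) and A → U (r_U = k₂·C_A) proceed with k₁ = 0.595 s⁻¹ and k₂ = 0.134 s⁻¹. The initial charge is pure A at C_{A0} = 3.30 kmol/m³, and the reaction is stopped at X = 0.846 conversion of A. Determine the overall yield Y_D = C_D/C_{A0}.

0.690

C_A = C_{A0}(1−X) = 0.5082 kmol/m³.
Both paths are first order in A, so the instantaneous fraction to D is constant: dC_D/d(−C_A) = k₁/(k₁+k₂) = 0.8162.
C_D = 0.8162·(C_{A0}−C_A) = 0.8162×2.792 = 2.28 kmol/m³.
Y_D = C_D/C_{A0} = 2.279/3.30 = 0.690.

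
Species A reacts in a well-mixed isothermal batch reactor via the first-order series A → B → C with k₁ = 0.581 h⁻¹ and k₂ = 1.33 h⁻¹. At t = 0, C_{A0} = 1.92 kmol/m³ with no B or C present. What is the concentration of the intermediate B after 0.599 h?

Solving the coupled first-order balances gives C_B(t) = [k₁/(k₂−k₁)]·C_{A0}·(e^(−k₁t) − e^(−k₂t)).
e^(−k₁t) = e^(−0.581×0.599) = e^(−0.3480) = 0.7061; e^(−k₂t) = e^(−0.7967) = 0.4508.
C_B = 0.581×1.92/(1.33−0.581) × (0.7061−0.4508) = 1.489×0.2553 = 0.3802 kmol/m³.

0.380 kmol/m³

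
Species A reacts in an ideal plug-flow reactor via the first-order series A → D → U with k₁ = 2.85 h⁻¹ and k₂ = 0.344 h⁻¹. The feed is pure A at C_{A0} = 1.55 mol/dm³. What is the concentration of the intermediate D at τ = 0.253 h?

Solving the coupled first-order balances gives C_D(τ) = [k₁/(k₂−k₁)]·C_{A0}·(e^(−k₁τ) − e^(−k₂τ)).
e^(−k₁τ) = e^(−2.85×0.253) = e^(−0.7211) = 0.4862; e^(−k₂τ) = e^(−0.08703) = 0.9166.
C_D = 2.85×1.55/(0.344−2.85) × (0.4862−0.9166) = (-1.763)×(-0.4304) = 0.7587 mol/dm³.

0.759 mol/dm³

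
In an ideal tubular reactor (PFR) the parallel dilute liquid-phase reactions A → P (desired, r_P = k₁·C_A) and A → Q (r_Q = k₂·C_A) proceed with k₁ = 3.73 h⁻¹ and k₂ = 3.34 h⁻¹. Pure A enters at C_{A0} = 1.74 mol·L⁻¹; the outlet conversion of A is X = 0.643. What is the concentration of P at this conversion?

C_A = C_{A0}(1−X) = 0.6212 mol·L⁻¹.
Both paths are first order in A, so the instantaneous fraction to P is constant: dC_P/d(−C_A) = k₁/(k₁+k₂) = 0.5276.
C_P = 0.5276·(C_{A0}−C_A) = 0.5276×1.119 = 0.590 mol·L⁻¹.

0.590 mol·L⁻¹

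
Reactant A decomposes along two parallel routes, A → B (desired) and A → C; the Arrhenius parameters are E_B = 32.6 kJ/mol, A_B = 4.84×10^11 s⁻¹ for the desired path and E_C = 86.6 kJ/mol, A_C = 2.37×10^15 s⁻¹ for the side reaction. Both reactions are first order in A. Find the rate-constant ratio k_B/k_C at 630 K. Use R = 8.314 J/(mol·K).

6.13

With equal orders, S_{B/C} = k_B/k_C = (A_B/A_C)·exp[(E_C−E_B)/(RT)].
(E_C−E_B)/(RT) = (86.6−32.6)×10³/(8.314×630) = 54000/5238 = 10.31.
k_B/k_C = (4.84×10^11/2.37×10^15)·exp(10.31) = 2.042×10^-4 × 30020 = 6.13.
Since E_B < E_C, lowering the temperature improves selectivity toward B.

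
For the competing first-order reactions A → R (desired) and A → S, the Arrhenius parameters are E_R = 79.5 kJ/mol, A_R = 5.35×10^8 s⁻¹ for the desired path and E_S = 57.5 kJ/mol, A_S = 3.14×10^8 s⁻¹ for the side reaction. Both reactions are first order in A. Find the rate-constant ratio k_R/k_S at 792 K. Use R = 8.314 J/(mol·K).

0.0603

With equal orders, S_{R/S} = k_R/k_S = (A_R/A_S)·exp[(E_S−E_R)/(RT)].
(E_S−E_R)/(RT) = (57.5−79.5)×10³/(8.314×792) = -22000/6585 = -3.341.
k_R/k_S = (5.35×10^8/3.14×10^8)·exp(-3.341) = 1.704 × 0.03540 = 0.0603.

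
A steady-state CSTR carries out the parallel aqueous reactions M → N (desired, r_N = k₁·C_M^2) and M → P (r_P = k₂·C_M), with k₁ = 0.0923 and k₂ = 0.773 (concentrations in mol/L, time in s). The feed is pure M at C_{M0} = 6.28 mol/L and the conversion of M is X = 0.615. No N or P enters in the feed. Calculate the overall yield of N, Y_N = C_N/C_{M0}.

0.138

Exit C_M = C_{M0}(1−X) = 6.28×0.385 = 2.418 mol/L.
In a CSTR the entire volume is at exit conditions, so r_N = 0.0923×2.418^2 = 0.5396 and r_P = 0.773×2.418 = 1.869.
Fraction of consumed M going to N: r_N/(r_N+r_P) = 0.2240.
C_N = 0.2240·C_{M0}·X = 0.2240×6.28×0.615 = 0.865 mol/L; Y_N = C_N/C_{M0} = 0.138.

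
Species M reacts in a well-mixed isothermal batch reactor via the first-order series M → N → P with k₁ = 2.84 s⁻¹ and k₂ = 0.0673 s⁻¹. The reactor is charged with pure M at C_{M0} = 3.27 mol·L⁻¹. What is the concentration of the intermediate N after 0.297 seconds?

1.84 mol·L⁻¹

The intermediate concentration in a first-order A→B→C sequence is C_N = k₁C_{M0}(e^(−k₁t) − e^(−k₂t))/(k₂−k₁).
e^(−k₁t) = e^(−2.84×0.297) = e^(−0.8435) = 0.4302; e^(−k₂t) = e^(−0.01999) = 0.9802.
C_N = 2.84×3.27/(0.0673−2.84) × (0.4302−0.9802) = (-3.349)×(-0.5500) = 1.842 mol·L⁻¹.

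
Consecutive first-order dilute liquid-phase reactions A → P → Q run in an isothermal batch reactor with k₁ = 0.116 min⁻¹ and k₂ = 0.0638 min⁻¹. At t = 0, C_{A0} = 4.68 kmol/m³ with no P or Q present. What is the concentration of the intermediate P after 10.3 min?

The intermediate concentration in a first-order A→B→C sequence is C_P = k₁C_{A0}(e^(−k₁t) − e^(−k₂t))/(k₂−k₁).
e^(−k₁t) = e^(−0.116×10.3) = e^(−1.195) = 0.3028; e^(−k₂t) = e^(−0.6571) = 0.5183.
C_P = 0.116×4.68/(0.0638−0.116) × (0.3028−0.5183) = (-10.40)×(-0.2156) = 2.242 kmol/m³.

2.24 kmol/m³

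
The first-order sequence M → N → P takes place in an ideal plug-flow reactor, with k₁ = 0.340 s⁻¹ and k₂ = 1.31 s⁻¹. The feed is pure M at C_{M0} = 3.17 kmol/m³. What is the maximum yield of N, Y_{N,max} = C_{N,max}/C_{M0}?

0.162

At the optimum, C_{N,max}/C_{M0} = (k₁/k₂)^[k₂/(k₂−k₁)].
= (0.340/1.31)^(1.31/(1.31−0.340)) = (0.2595)^(1.351) = 0.1618.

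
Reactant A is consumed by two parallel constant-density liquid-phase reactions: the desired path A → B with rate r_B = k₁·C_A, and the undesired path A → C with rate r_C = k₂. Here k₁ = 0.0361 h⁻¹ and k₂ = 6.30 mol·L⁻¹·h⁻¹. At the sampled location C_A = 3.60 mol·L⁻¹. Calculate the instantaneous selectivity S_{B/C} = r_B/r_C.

S_{B/C} = r_B/r_C = (k₁·C_A)/(k₂) = (k₁/k₂)·C_A.
= (0.0361×3.600) / (6.30) = 0.1300/6.300 = 0.0206.

0.0206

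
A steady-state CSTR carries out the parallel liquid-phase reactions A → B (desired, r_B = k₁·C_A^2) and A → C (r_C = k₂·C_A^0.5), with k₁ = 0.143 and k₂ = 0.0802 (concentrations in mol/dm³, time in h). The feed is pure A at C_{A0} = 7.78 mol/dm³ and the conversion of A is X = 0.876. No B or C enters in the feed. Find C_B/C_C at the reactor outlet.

Exit C_A = C_{A0}(1−X) = 7.78×0.124 = 0.9647 mol/dm³.
A CSTR operates uniformly at the exit composition, giving r_B = 0.1331 and r_C = 0.07877 (each k·C_A^n at C_A = 0.9647).
Overall selectivity = C_B/C_C = r_Bτ/(r_Cτ) = r_B/r_C = 1.69.

1.69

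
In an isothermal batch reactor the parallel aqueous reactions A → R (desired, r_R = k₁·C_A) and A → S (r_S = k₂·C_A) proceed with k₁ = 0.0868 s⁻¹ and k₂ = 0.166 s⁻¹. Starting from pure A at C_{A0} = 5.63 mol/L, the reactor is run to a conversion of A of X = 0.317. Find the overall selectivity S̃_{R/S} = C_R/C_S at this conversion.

C_A = C_{A0}(1−X) = 3.845 mol/L.
Both paths are first order in A, so the instantaneous fraction to R is constant: dC_R/d(−C_A) = k₁/(k₁+k₂) = 0.3434.
C_R = 0.3434·(C_{A0}−C_A) = 0.3434×1.785 = 0.613 mol/L.
C_S = (C_{A0}−C_A)−C_R = 1.172 mol/L; S̃_{R/S} = 0.6128/1.172 = 0.523.

0.523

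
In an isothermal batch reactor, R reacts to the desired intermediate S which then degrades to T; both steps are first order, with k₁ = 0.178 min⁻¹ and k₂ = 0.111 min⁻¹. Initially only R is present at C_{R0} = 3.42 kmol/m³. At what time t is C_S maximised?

7.05 min

For first-order series the maximum of C_S occurs at t_opt = ln(k₂/k₁)/(k₂−k₁).
= ln(0.111/0.178)/(0.111−0.178) = ln(0.6236)/-0.06700 = -0.4723/-0.06700 = 7.05 min.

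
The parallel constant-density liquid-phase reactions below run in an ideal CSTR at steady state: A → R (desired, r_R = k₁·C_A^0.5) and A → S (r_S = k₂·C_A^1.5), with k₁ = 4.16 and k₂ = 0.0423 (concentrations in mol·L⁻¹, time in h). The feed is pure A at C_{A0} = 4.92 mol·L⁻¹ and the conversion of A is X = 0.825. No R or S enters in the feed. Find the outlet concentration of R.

Exit C_A = C_{A0}(1−X) = 4.92×0.175 = 0.8610 mol·L⁻¹.
Rates in a CSTR are evaluated at the outlet concentration: r_R = 4.16×0.8610^0.5 = 3.860, r_S = 0.0423×0.8610^1.5 = 0.03379.
Fraction of consumed A going to R: r_R/(r_R+r_S) = 0.9913.
C_R = 0.9913·C_{A0}·X = 0.9913×4.92×0.825 = 4.02 mol·L⁻¹.

4.02 mol·L⁻¹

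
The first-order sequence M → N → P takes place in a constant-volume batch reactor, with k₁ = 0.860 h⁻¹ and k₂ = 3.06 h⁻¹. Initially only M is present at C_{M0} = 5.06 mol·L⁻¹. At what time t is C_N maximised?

Setting dC_N/dt = 0 gives t_opt = ln(k₂/k₁)/(k₂−k₁).
= ln(3.06/0.860)/(3.06−0.860) = ln(3.558)/2.200 = 1.269/2.200 = 0.577 h.

0.577 h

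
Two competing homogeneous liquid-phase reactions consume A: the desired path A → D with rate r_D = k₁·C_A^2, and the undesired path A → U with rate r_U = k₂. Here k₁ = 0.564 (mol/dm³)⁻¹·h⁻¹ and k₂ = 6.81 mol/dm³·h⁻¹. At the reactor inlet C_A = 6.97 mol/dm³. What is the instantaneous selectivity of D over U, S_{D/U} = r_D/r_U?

4.02

S_{D/U} = r_D/r_U = (k₁·C_A^2)/(k₂) = (k₁/k₂)·C_A^2.
= (0.564×6.970^2) / (6.81) = 27.40/6.810 = 4.02.
Since the desired path is higher order in A, keeping C_A high (PFR or concentrated feed) favours D.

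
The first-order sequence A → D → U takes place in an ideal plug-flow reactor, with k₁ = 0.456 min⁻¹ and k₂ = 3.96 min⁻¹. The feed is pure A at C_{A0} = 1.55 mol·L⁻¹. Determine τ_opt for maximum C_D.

For first-order series the maximum of C_D occurs at τ_opt = ln(k₂/k₁)/(k₂−k₁).
= ln(3.96/0.456)/(3.96−0.456) = ln(8.684)/3.504 = 2.162/3.504 = 0.617 min.

0.617 min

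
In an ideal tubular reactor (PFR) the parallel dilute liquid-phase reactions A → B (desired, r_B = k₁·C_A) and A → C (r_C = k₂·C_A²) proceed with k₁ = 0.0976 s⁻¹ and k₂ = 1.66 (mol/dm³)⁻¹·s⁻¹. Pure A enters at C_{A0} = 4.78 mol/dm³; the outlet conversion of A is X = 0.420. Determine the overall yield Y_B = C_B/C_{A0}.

C_A = C_{A0}(1−X) = 2.772 mol/dm³.
Along a PFR/batch, dC_B/dC_A = −r_B/(r_B+r_C) = −k₁/(k₁+k₂·C_A).
Integrating from C_{A0} to C_A: C_B = (0.0976/1.66)·ln[(0.0976+1.66·4.78)/(0.0976+1.66·2.77)] = 0.05880·ln(8.032/4.700) = 0.03151 mol/dm³.
Y_B = C_B/C_{A0} = 0.03151/4.78 = 0.00659.

0.00659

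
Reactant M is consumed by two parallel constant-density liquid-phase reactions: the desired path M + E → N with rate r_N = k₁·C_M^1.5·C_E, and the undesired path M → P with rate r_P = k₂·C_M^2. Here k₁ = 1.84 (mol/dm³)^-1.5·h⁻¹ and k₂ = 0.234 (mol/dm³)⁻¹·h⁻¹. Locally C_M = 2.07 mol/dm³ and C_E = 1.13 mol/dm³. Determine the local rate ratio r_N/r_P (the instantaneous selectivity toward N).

S_{N/P} = r_N/r_P = (k₁·C_M^1.5·C_E)/(k₂·C_M^2) = (k₁/k₂)·C_M^-0.5·C_E.
= (1.84×2.070^1.5×1.130) / (0.234×2.070^2) = 6.192/1.003 = 6.18.
The undesired path is higher order in M, so low C_M (CSTR or dilute feed) favours N.

6.18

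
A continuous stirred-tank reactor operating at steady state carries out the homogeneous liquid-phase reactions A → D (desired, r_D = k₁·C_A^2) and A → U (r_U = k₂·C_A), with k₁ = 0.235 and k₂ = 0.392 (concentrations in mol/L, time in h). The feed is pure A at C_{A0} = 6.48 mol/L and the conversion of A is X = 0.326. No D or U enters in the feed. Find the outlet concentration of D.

1.53 mol/L

Exit C_A = C_{A0}(1−X) = 6.48×0.674 = 4.368 mol/L.
Rates in a CSTR are evaluated at the outlet concentration: r_D = 0.235×4.368^2 = 4.483, r_U = 0.392×4.368 = 1.712.
Fraction of consumed A going to D: r_D/(r_D+r_U) = 0.7236.
C_D = 0.7236·C_{A0}·X = 0.7236×6.48×0.326 = 1.53 mol/L.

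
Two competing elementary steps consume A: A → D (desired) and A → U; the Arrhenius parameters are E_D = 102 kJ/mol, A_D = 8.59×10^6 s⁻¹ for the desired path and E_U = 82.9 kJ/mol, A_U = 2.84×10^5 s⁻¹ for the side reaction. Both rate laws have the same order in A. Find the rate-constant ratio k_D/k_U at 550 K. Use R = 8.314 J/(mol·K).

With equal orders, S_{D/U} = k_D/k_U = (A_D/A_U)·exp[(E_U−E_D)/(RT)].
(E_U−E_D)/(RT) = (82.9−102)×10³/(8.314×550) = -19100/4573 = -4.177.
k_D/k_U = (8.59×10^6/2.84×10^5)·exp(-4.177) = 30.25 × 0.01535 = 0.464.
Since E_D > E_U, raising the temperature improves selectivity toward D.

0.464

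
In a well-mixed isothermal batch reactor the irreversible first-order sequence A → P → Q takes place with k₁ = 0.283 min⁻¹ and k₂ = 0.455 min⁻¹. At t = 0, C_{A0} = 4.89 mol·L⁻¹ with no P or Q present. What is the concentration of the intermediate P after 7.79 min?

0.655 mol·L⁻¹

Solving the coupled first-order balances gives C_P(t) = [k₁/(k₂−k₁)]·C_{A0}·(e^(−k₁t) − e^(−k₂t)).
e^(−k₁t) = e^(−0.283×7.79) = e^(−2.205) = 0.1103; e^(−k₂t) = e^(−3.544) = 0.02888.
C_P = 0.283×4.89/(0.455−0.283) × (0.1103−0.02888) = 8.046×0.08141 = 0.6550 mol·L⁻¹.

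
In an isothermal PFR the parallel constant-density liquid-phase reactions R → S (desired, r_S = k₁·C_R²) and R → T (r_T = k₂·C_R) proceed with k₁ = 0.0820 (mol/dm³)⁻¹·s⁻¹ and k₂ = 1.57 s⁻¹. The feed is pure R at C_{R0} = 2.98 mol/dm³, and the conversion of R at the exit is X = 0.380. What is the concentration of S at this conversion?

C_R = C_{R0}(1−X) = 1.848 mol/dm³.
Along a PFR/batch, dC_T/dC_R = −r_T/(r_S+r_T) = −k₂/(k₂+k₁·C_R).
Integrating from C_{R0} to C_R: C_T = (1.57/0.0820)·ln[(1.57+0.0820·2.98)/(1.57+0.0820·1.85)] = 19.15·ln(1.814/1.722) = 1.006 mol/dm³.
Then C_S = (C_{R0}−C_R) − C_T = 1.132 − 1.006 = 0.1265 mol/dm³.

0.127 mol/dm³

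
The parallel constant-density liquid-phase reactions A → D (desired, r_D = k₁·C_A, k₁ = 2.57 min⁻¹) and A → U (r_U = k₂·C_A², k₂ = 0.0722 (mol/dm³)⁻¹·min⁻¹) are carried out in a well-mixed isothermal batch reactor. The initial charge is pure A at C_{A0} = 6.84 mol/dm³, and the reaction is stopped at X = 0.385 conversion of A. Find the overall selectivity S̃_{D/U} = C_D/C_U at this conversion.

6.46

C_A = C_{A0}(1−X) = 4.207 mol/dm³.
Along a PFR/batch, dC_D/dC_A = −r_D/(r_D+r_U) = −k₁/(k₁+k₂·C_A).
Integrating from C_{A0} to C_A: C_D = (2.57/0.0722)·ln[(2.57+0.0722·6.84)/(2.57+0.0722·4.21)] = 35.60·ln(3.064/2.874) = 2.280 mol/dm³.
C_U = (C_{A0}−C_A)−C_D = 0.3530 mol/dm³; S̃_{D/U} = 2.280/0.3530 = 6.46.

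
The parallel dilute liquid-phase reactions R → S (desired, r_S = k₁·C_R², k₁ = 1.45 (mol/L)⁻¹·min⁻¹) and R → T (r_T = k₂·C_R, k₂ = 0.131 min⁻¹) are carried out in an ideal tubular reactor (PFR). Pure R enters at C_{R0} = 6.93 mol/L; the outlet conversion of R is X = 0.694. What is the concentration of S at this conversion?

C_R = C_{R0}(1−X) = 2.121 mol/L.
Along a PFR/batch, dC_T/dC_R = −r_T/(r_S+r_T) = −k₂/(k₂+k₁·C_R).
Integrating from C_{R0} to C_R: C_T = (0.131/1.45)·ln[(0.131+1.45·6.93)/(0.131+1.45·2.12)] = 0.09034·ln(10.18/3.206) = 0.1044 mol/L.
Then C_S = (C_{R0}−C_R) − C_T = 4.809 − 0.1044 = 4.705 mol/L.

4.71 mol/L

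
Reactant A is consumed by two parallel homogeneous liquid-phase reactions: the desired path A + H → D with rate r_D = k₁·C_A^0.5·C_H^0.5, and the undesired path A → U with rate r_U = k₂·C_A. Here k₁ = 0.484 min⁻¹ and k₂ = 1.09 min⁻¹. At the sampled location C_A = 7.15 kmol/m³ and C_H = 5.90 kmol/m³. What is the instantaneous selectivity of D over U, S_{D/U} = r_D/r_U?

S_{D/U} = r_D/r_U = (k₁·C_A^0.5·C_H^0.5)/(k₂·C_A) = (k₁/k₂)·C_A^-0.5·C_H^0.5.
= (0.484×7.150^0.5×5.900^0.5) / (1.09×7.150) = 3.144/7.794 = 0.403.
The undesired path is higher order in A, so low C_A (CSTR or dilute feed) favours D.

0.403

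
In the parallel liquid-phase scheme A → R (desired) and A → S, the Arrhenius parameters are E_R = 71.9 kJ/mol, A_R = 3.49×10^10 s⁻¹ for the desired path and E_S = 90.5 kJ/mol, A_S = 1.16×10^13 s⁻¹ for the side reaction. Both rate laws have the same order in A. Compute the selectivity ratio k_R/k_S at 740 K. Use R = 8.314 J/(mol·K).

0.0618

Since both paths have the same order in A, the concentration cancels and S_{R/S} = k_R/k_S = (A_R/A_S)·exp[(E_S−E_R)/(RT)].
(E_S−E_R)/(RT) = (90.5−71.9)×10³/(8.314×740) = 18600/6152 = 3.023.
k_R/k_S = (3.49×10^10/1.16×10^13)·exp(3.023) = 0.003009 × 20.56 = 0.0618.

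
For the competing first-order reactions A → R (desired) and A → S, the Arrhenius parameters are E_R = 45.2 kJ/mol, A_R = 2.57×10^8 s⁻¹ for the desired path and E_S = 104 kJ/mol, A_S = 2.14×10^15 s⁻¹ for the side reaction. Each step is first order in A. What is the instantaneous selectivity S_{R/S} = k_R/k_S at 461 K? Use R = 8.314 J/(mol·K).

k_R/k_S = (A_R/A_S)·exp[−(E_R−E_S)/(RT)] = (A_R/A_S)·exp[(E_S−E_R)/(RT)].
(E_S−E_R)/(RT) = (104−45.2)×10³/(8.314×461) = 58800/3833 = 15.34.
k_R/k_S = (2.57×10^8/2.14×10^15)·exp(15.34) = 1.201×10^-7 × 4.599×10^6 = 0.552.
Since E_R < E_S, lowering the temperature improves selectivity toward R.

0.552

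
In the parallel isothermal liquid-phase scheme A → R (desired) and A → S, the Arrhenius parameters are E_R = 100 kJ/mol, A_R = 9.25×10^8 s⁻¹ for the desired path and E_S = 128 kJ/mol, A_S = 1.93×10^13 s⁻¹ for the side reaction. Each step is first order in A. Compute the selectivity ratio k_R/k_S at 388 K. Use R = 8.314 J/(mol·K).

0.282

With equal orders, S_{R/S} = k_R/k_S = (A_R/A_S)·exp[(E_S−E_R)/(RT)].
(E_S−E_R)/(RT) = (128−100)×10³/(8.314×388) = 28000/3226 = 8.680.
k_R/k_S = (9.25×10^8/1.93×10^13)·exp(8.680) = 4.793×10^-5 × 5884 = 0.282.
Since E_R < E_S, lowering the temperature improves selectivity toward R.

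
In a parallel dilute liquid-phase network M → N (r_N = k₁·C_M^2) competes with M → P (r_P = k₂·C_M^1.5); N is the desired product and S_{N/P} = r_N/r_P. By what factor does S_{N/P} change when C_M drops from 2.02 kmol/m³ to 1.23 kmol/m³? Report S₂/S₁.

S_{N/P} = (k₁/k₂)·C_M^0.5, so S₂/S₁ = (C_{M,2}/C_{M,1})^0.5.
= (1.23/2.02)^0.5 = (0.6089)^0.5 = 0.780.

0.780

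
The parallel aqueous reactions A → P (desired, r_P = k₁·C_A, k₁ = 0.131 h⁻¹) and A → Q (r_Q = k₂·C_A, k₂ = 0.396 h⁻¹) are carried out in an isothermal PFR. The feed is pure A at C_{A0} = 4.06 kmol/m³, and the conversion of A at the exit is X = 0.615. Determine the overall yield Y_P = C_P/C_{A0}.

0.153

C_A = C_{A0}(1−X) = 1.563 kmol/m³.
Both paths are first order in A, so the instantaneous fraction to P is constant: dC_P/d(−C_A) = k₁/(k₁+k₂) = 0.2486.
C_P = 0.2486·(C_{A0}−C_A) = 0.2486×2.497 = 0.621 kmol/m³.
Y_P = C_P/C_{A0} = 0.6207/4.06 = 0.153.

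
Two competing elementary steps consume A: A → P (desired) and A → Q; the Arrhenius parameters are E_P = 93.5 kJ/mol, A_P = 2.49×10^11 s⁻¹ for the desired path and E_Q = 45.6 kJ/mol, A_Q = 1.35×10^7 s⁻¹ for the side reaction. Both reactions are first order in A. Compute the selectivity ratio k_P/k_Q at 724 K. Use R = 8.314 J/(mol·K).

6.45

Since both paths have the same order in A, the concentration cancels and S_{P/Q} = k_P/k_Q = (A_P/A_Q)·exp[(E_Q−E_P)/(RT)].
(E_Q−E_P)/(RT) = (45.6−93.5)×10³/(8.314×724) = -47900/6019 = -7.958.
k_P/k_Q = (2.49×10^11/1.35×10^7)·exp(-7.958) = 18444 × 3.500×10^-4 = 6.45.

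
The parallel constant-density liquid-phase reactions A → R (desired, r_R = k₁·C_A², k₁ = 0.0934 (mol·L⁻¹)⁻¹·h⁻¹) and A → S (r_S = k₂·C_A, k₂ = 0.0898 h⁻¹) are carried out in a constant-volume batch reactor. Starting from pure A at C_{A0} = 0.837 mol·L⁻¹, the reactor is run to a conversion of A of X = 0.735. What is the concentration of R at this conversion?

0.213 mol·L⁻¹

C_A = C_{A0}(1−X) = 0.2218 mol·L⁻¹.
Along a PFR/batch, dC_S/dC_A = −r_S/(r_R+r_S) = −k₂/(k₂+k₁·C_A).
Integrating from C_{A0} to C_A: C_S = (0.0898/0.0934)·ln[(0.0898+0.0934·0.837)/(0.0898+0.0934·0.222)] = 0.9615·ln(0.1680/0.1105) = 0.4025 mol·L⁻¹.
Then C_R = (C_{A0}−C_A) − C_S = 0.6152 − 0.4025 = 0.2127 mol·L⁻¹.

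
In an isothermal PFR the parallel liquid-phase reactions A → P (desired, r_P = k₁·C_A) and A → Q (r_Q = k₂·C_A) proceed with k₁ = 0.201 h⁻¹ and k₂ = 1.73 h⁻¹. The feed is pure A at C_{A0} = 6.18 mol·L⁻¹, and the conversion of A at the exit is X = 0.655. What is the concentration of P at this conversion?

0.421 mol·L⁻¹

C_A = C_{A0}(1−X) = 2.132 mol·L⁻¹.
Both paths are first order in A, so the instantaneous fraction to P is constant: dC_P/d(−C_A) = k₁/(k₁+k₂) = 0.1041.
C_P = 0.1041·(C_{A0}−C_A) = 0.1041×4.048 = 0.421 mol·L⁻¹.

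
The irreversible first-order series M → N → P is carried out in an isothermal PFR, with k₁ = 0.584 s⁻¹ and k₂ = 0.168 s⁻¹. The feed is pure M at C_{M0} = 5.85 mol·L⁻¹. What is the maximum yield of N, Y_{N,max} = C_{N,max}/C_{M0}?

0.605

At the optimum, C_{N,max}/C_{M0} = (k₁/k₂)^[k₂/(k₂−k₁)].
= (0.584/0.168)^(0.168/(0.168−0.584)) = (3.476)^(-0.4038) = 0.6046.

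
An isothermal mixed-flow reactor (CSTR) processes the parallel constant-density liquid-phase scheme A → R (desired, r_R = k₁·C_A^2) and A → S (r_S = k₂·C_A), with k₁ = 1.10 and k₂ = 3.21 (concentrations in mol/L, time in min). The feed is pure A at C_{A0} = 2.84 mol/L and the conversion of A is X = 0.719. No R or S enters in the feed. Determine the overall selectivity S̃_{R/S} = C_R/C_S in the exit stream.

Exit C_A = C_{A0}(1−X) = 2.84×0.281 = 0.7980 mol/L.
A CSTR operates uniformly at the exit composition, giving r_R = 0.7006 and r_S = 2.562 (each k·C_A^n at C_A = 0.7980).
Overall selectivity = C_R/C_S = r_Rτ/(r_Sτ) = r_R/r_S = 0.273.

0.273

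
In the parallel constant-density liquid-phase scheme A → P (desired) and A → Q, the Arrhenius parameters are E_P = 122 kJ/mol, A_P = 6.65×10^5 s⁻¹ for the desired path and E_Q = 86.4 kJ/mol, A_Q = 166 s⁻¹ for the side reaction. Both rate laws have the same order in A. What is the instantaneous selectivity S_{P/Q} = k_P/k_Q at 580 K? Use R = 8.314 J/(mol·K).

2.49

Since both paths have the same order in A, the concentration cancels and S_{P/Q} = k_P/k_Q = (A_P/A_Q)·exp[(E_Q−E_P)/(RT)].
(E_Q−E_P)/(RT) = (86.4−122)×10³/(8.314×580) = -35600/4822 = -7.383.
k_P/k_Q = (6.65×10^5/166)·exp(-7.383) = 4006 × 6.220×10^-4 = 2.49.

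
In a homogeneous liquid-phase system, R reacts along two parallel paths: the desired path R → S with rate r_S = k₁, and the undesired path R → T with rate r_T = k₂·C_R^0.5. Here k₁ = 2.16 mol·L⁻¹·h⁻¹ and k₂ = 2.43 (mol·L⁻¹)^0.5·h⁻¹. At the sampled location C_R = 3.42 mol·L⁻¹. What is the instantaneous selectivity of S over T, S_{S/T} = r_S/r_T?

S_{S/T} = r_S/r_T = (k₁)/(k₂·C_R^0.5) = (k₁/k₂)·C_R^-0.5.
= (2.16) / (2.43×3.420^0.5) = 2.160/4.494 = 0.481.

0.481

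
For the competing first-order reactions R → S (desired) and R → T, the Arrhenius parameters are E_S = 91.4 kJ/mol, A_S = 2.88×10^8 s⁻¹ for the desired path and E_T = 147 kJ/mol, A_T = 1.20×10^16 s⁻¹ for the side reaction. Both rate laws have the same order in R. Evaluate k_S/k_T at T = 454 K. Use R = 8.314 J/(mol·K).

0.0599

Since both paths have the same order in R, the concentration cancels and S_{S/T} = k_S/k_T = (A_S/A_T)·exp[(E_T−E_S)/(RT)].
(E_T−E_S)/(RT) = (147−91.4)×10³/(8.314×454) = 55600/3775 = 14.73.
k_S/k_T = (2.88×10^8/1.20×10^16)·exp(14.73) = 2.400×10^-8 × 2.496×10^6 = 0.0599.
Since E_S < E_T, lowering the temperature improves selectivity toward S.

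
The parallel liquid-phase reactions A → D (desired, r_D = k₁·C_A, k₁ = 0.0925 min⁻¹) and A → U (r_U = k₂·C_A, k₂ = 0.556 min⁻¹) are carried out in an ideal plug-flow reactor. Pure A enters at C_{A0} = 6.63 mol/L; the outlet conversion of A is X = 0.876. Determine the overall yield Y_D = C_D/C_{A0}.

0.125

C_A = C_{A0}(1−X) = 0.8221 mol/L.
Both paths are first order in A, so the instantaneous fraction to D is constant: dC_D/d(−C_A) = k₁/(k₁+k₂) = 0.1426.
C_D = 0.1426·(C_{A0}−C_A) = 0.1426×5.808 = 0.828 mol/L.
Y_D = C_D/C_{A0} = 0.8284/6.63 = 0.125.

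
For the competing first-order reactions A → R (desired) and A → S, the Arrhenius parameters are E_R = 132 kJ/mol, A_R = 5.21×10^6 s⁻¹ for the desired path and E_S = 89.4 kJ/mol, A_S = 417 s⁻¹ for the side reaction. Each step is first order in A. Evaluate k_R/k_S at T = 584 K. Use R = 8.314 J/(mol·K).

k_R/k_S = (A_R/A_S)·exp[−(E_R−E_S)/(RT)] = (A_R/A_S)·exp[(E_S−E_R)/(RT)].
(E_S−E_R)/(RT) = (89.4−132)×10³/(8.314×584) = -42600/4855 = -8.774.
k_R/k_S = (5.21×10^6/417)·exp(-8.774) = 12494 × 1.547×10^-4 = 1.93.

1.93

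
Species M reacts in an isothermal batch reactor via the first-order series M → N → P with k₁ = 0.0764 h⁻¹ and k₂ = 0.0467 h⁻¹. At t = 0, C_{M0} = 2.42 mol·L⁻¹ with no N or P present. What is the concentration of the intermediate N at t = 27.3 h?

0.966 mol·L⁻¹

The intermediate concentration in a first-order A→B→C sequence is C_N = k₁C_{M0}(e^(−k₁t) − e^(−k₂t))/(k₂−k₁).
e^(−k₁t) = e^(−0.0764×27.3) = e^(−2.086) = 0.1242; e^(−k₂t) = e^(−1.275) = 0.2795.
C_N = 0.0764×2.42/(0.0467−0.0764) × (0.1242−0.2795) = (-6.225)×(-0.1552) = 0.9664 mol·L⁻¹.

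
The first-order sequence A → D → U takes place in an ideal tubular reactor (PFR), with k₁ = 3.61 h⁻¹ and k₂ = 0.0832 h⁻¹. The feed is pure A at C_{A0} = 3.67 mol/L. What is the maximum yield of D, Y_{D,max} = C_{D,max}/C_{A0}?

Evaluating C_D at τ_opt = ln(k₂/k₁)/(k₂−k₁) gives C_{D,max}/C_{A0} = (k₁/k₂)^[k₂/(k₂−k₁)].
= (3.61/0.0832)^(0.0832/(0.0832−3.61)) = (43.39)^(-0.02359) = 0.9149.

0.915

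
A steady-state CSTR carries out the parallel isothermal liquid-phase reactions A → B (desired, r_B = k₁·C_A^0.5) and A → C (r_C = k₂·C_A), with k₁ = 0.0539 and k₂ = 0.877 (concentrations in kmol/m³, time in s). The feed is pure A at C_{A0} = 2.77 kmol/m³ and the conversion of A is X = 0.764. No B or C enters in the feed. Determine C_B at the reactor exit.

0.150 kmol/m³

Exit C_A = C_{A0}(1−X) = 2.77×0.236 = 0.6537 kmol/m³.
Rates in a CSTR are evaluated at the outlet concentration: r_B = 0.0539×0.6537^0.5 = 0.04358, r_C = 0.877×0.6537 = 0.5733.
Fraction of consumed A going to B: r_B/(r_B+r_C) = 0.07064.
C_B = 0.07064·C_{A0}·X = 0.07064×2.77×0.764 = 0.150 kmol/m³.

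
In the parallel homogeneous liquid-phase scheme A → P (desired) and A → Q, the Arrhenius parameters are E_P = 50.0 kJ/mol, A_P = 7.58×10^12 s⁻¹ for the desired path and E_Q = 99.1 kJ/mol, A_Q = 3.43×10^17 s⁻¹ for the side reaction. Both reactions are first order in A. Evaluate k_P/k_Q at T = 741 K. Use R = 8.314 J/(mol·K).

Since both paths have the same order in A, the concentration cancels and S_{P/Q} = k_P/k_Q = (A_P/A_Q)·exp[(E_Q−E_P)/(RT)].
(E_Q−E_P)/(RT) = (99.1−50.0)×10³/(8.314×741) = 49100/6161 = 7.970.
k_P/k_Q = (7.58×10^12/3.43×10^17)·exp(7.970) = 2.210×10^-5 × 2893 = 0.0639.
Since E_P < E_Q, lowering the temperature improves selectivity toward P.

0.0639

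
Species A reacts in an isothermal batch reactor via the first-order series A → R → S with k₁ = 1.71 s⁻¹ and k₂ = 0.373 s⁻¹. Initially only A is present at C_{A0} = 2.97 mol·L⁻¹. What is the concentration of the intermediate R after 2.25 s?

1.56 mol·L⁻¹

Solving the coupled first-order balances gives C_R(t) = [k₁/(k₂−k₁)]·C_{A0}·(e^(−k₁t) − e^(−k₂t)).
e^(−k₁t) = e^(−1.71×2.25) = e^(−3.848) = 0.02133; e^(−k₂t) = e^(−0.8393) = 0.4320.
C_R = 1.71×2.97/(0.373−1.71) × (0.02133−0.4320) = (-3.799)×(-0.4107) = 1.560 mol·L⁻¹.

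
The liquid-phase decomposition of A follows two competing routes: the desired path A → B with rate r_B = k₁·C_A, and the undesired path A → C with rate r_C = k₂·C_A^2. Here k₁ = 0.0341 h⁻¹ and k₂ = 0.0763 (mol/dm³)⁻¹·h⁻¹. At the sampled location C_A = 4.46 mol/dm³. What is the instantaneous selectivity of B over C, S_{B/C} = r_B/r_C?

0.100

S_{B/C} = r_B/r_C = (k₁·C_A)/(k₂·C_A^2) = (k₁/k₂)·C_A⁻¹.
= (0.0341×4.460) / (0.0763×4.460^2) = 0.1521/1.518 = 0.100.
The undesired path is higher order in A, so low C_A (CSTR or dilute feed) favours B.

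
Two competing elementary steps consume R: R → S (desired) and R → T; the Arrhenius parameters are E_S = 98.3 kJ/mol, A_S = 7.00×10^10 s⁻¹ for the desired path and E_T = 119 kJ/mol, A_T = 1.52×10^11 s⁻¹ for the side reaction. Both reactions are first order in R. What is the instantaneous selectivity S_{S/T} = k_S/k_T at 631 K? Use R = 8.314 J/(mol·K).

k_S/k_T = (A_S/A_T)·exp[−(E_S−E_T)/(RT)] = (A_S/A_T)·exp[(E_T−E_S)/(RT)].
(E_T−E_S)/(RT) = (119−98.3)×10³/(8.314×631) = 20700/5246 = 3.946.
k_S/k_T = (7.00×10^10/1.52×10^11)·exp(3.946) = 0.4605 × 51.72 = 23.8.

23.8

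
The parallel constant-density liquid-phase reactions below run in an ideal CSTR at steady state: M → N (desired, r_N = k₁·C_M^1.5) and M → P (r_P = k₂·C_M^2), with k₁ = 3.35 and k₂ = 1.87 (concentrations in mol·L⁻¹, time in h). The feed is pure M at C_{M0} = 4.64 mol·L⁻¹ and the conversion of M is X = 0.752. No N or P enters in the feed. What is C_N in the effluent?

2.18 mol·L⁻¹

Exit C_M = C_{M0}(1−X) = 4.64×0.248 = 1.151 mol·L⁻¹.
A CSTR operates uniformly at the exit composition, giving r_N = 4.135 and r_P = 2.476 (each k·C_M^n at C_M = 1.151).
Fraction of consumed M going to N: r_N/(r_N+r_P) = 0.6255.
C_N = 0.6255·C_{M0}·X = 0.6255×4.64×0.752 = 2.18 mol·L⁻¹.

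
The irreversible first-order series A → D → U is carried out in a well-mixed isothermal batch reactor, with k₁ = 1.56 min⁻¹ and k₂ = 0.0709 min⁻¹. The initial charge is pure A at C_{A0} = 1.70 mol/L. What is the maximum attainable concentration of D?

1.47 mol/L

Evaluating C_D at t_opt = ln(k₂/k₁)/(k₂−k₁) gives C_{D,max}/C_{A0} = (k₁/k₂)^[k₂/(k₂−k₁)].
= (1.56/0.0709)^(0.0709/(0.0709−1.56)) = (22.00)^(-0.04761) = 0.8631.
C_{D,max} = 0.8631×1.70 = 1.47 mol/L.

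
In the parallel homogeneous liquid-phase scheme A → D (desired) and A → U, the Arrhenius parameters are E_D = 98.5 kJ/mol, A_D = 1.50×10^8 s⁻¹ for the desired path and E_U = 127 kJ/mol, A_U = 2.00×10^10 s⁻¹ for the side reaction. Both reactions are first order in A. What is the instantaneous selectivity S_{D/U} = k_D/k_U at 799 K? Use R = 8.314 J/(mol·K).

0.547

k_D/k_U = (A_D/A_U)·exp[−(E_D−E_U)/(RT)] = (A_D/A_U)·exp[(E_U−E_D)/(RT)].
(E_U−E_D)/(RT) = (127−98.5)×10³/(8.314×799) = 28500/6643 = 4.290.
k_D/k_U = (1.50×10^8/2.00×10^10)·exp(4.290) = 0.007500 × 72.99 = 0.547.
Since E_D < E_U, lowering the temperature improves selectivity toward D.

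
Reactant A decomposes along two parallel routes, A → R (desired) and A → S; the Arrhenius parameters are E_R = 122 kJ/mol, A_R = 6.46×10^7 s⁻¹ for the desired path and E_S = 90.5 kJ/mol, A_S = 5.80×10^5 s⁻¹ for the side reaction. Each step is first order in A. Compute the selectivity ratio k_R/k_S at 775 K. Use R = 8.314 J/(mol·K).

Since both paths have the same order in A, the concentration cancels and S_{R/S} = k_R/k_S = (A_R/A_S)·exp[(E_S−E_R)/(RT)].
(E_S−E_R)/(RT) = (90.5−122)×10³/(8.314×775) = -31500/6443 = -4.889.
k_R/k_S = (6.46×10^7/5.80×10^5)·exp(-4.889) = 111.4 × 0.007531 = 0.839.
Since E_R > E_S, raising the temperature improves selectivity toward R.

0.839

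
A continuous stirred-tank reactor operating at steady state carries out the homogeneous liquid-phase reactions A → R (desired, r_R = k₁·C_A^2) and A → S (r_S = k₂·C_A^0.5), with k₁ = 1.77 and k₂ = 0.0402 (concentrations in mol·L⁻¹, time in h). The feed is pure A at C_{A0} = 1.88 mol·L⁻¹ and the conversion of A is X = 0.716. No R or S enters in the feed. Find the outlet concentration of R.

1.27 mol·L⁻¹

Exit C_A = C_{A0}(1−X) = 1.88×0.284 = 0.5339 mol·L⁻¹.
In a CSTR the entire volume is at exit conditions, so r_R = 1.77×0.5339^2 = 0.5046 and r_S = 0.0402×0.5339^0.5 = 0.02937.
Fraction of consumed A going to R: r_R/(r_R+r_S) = 0.9450.
C_R = 0.9450·C_{A0}·X = 0.9450×1.88×0.716 = 1.27 mol·L⁻¹.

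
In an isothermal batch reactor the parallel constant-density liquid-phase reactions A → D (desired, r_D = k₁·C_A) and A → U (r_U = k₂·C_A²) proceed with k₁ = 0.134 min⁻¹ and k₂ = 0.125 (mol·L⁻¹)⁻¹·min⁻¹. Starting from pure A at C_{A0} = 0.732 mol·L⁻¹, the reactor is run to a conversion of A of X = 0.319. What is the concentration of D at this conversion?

C_A = C_{A0}(1−X) = 0.4985 mol·L⁻¹.
Along a PFR/batch, dC_D/dC_A = −r_D/(r_D+r_U) = −k₁/(k₁+k₂·C_A).
Integrating from C_{A0} to C_A: C_D = (0.134/0.125)·ln[(0.134+0.125·0.732)/(0.134+0.125·0.498)] = 1.072·ln(0.2255/0.1963) = 0.1486 mol·L⁻¹.

0.149 mol·L⁻¹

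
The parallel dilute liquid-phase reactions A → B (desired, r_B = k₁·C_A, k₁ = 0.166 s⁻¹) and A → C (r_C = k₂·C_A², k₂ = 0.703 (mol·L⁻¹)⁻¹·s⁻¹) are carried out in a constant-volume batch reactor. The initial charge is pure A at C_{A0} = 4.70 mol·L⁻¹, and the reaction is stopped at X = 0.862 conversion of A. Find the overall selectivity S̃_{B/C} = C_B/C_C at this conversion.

0.111

C_A = C_{A0}(1−X) = 0.6486 mol·L⁻¹.
Along a PFR/batch, dC_B/dC_A = −r_B/(r_B+r_C) = −k₁/(k₁+k₂·C_A).
Integrating from C_{A0} to C_A: C_B = (0.166/0.703)·ln[(0.166+0.703·4.70)/(0.166+0.703·0.649)] = 0.2361·ln(3.470/0.6220) = 0.4059 mol·L⁻¹.
C_C = (C_{A0}−C_A)−C_B = 3.645 mol·L⁻¹; S̃_{B/C} = 0.4059/3.645 = 0.111.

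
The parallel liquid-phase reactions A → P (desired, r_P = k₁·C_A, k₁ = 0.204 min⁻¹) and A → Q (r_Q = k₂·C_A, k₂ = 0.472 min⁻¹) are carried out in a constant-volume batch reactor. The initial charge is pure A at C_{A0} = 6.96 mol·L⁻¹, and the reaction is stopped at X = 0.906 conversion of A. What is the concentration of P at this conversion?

1.90 mol·L⁻¹

C_A = C_{A0}(1−X) = 0.6542 mol·L⁻¹.
Both paths are first order in A, so the instantaneous fraction to P is constant: dC_P/d(−C_A) = k₁/(k₁+k₂) = 0.3018.
C_P = 0.3018·(C_{A0}−C_A) = 0.3018×6.306 = 1.90 mol·L⁻¹.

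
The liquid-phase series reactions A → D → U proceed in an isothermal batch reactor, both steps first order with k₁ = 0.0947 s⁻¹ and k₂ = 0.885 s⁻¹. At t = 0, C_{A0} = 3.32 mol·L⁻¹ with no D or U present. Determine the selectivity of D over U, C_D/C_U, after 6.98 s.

0.146

Solving the coupled first-order balances gives C_D(t) = [k₁/(k₂−k₁)]·C_{A0}·(e^(−k₁t) − e^(−k₂t)).
e^(−k₁t) = e^(−0.0947×6.98) = e^(−0.6610) = 0.5163; e^(−k₂t) = e^(−6.177) = 0.002076.
C_D = 0.0947×3.32/(0.885−0.0947) × (0.5163−0.002076) = 0.3978×0.5143 = 0.2046 mol·L⁻¹.
C_A = C_{A0}e^(−k₁t) = 1.714 mol·L⁻¹, so C_U = C_{A0}−C_A−C_D = 1.401 mol·L⁻¹; C_D/C_U = 0.146.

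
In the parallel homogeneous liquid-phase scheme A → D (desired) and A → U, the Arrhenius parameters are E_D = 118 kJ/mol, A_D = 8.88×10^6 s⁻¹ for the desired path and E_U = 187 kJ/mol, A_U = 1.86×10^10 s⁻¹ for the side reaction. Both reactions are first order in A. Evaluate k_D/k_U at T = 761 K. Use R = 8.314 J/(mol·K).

26.0

Since both paths have the same order in A, the concentration cancels and S_{D/U} = k_D/k_U = (A_D/A_U)·exp[(E_U−E_D)/(RT)].
(E_U−E_D)/(RT) = (187−118)×10³/(8.314×761) = 69000/6327 = 10.91.
k_D/k_U = (8.88×10^6/1.86×10^10)·exp(10.91) = 4.774×10^-4 × 54487 = 26.0.
Since E_D < E_U, lowering the temperature improves selectivity toward D.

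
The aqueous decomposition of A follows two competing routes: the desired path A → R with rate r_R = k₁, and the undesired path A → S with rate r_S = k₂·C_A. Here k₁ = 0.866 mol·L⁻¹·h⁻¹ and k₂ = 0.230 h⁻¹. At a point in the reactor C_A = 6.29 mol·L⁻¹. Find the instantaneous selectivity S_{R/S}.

S_{R/S} = r_R/r_S = (k₁)/(k₂·C_A) = (k₁/k₂)·C_A⁻¹.
= (0.866) / (0.230×6.290) = 0.8660/1.447 = 0.599.
The undesired path is higher order in A, so low C_A (CSTR or dilute feed) favours R.

0.599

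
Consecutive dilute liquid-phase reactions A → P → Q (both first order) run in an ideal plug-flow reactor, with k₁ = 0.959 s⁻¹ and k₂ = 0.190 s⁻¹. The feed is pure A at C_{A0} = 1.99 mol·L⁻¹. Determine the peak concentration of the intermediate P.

1.33 mol·L⁻¹

Evaluating C_P at τ_opt = ln(k₂/k₁)/(k₂−k₁) gives C_{P,max}/C_{A0} = (k₁/k₂)^[k₂/(k₂−k₁)].
= (0.959/0.190)^(0.190/(0.190−0.959)) = (5.047)^(-0.2471) = 0.6703.
C_{P,max} = 0.6703×1.99 = 1.33 mol·L⁻¹.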